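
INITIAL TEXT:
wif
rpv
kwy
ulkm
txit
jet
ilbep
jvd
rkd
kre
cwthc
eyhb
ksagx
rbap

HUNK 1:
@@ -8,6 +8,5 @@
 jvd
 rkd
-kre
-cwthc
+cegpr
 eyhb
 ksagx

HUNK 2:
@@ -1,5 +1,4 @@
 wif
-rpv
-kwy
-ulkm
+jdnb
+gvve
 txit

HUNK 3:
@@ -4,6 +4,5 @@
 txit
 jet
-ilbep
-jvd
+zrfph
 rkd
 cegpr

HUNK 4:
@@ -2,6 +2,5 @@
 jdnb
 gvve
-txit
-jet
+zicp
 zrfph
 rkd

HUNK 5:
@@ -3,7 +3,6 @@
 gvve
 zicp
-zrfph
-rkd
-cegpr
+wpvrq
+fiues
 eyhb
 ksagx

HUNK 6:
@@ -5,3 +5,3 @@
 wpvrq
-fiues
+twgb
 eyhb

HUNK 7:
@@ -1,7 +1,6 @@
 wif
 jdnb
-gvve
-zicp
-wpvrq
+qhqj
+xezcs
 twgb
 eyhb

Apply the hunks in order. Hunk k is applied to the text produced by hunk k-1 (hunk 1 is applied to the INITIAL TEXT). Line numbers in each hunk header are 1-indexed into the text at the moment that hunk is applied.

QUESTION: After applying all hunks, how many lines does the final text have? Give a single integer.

Hunk 1: at line 8 remove [kre,cwthc] add [cegpr] -> 13 lines: wif rpv kwy ulkm txit jet ilbep jvd rkd cegpr eyhb ksagx rbap
Hunk 2: at line 1 remove [rpv,kwy,ulkm] add [jdnb,gvve] -> 12 lines: wif jdnb gvve txit jet ilbep jvd rkd cegpr eyhb ksagx rbap
Hunk 3: at line 4 remove [ilbep,jvd] add [zrfph] -> 11 lines: wif jdnb gvve txit jet zrfph rkd cegpr eyhb ksagx rbap
Hunk 4: at line 2 remove [txit,jet] add [zicp] -> 10 lines: wif jdnb gvve zicp zrfph rkd cegpr eyhb ksagx rbap
Hunk 5: at line 3 remove [zrfph,rkd,cegpr] add [wpvrq,fiues] -> 9 lines: wif jdnb gvve zicp wpvrq fiues eyhb ksagx rbap
Hunk 6: at line 5 remove [fiues] add [twgb] -> 9 lines: wif jdnb gvve zicp wpvrq twgb eyhb ksagx rbap
Hunk 7: at line 1 remove [gvve,zicp,wpvrq] add [qhqj,xezcs] -> 8 lines: wif jdnb qhqj xezcs twgb eyhb ksagx rbap
Final line count: 8

Answer: 8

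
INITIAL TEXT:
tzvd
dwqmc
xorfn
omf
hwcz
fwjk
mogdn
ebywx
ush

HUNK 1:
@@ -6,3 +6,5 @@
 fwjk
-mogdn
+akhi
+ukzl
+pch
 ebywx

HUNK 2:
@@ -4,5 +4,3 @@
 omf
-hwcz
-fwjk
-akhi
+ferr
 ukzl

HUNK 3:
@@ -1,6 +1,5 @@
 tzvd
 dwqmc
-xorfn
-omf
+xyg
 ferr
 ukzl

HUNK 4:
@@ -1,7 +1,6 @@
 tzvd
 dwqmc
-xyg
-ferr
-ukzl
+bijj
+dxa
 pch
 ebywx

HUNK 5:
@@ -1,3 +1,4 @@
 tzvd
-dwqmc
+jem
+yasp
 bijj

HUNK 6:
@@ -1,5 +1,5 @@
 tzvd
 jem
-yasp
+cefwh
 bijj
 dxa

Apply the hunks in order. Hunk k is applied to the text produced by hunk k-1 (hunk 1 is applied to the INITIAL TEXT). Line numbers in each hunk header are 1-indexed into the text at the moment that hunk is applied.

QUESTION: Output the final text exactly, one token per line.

Answer: tzvd
jem
cefwh
bijj
dxa
pch
ebywx
ush

Derivation:
Hunk 1: at line 6 remove [mogdn] add [akhi,ukzl,pch] -> 11 lines: tzvd dwqmc xorfn omf hwcz fwjk akhi ukzl pch ebywx ush
Hunk 2: at line 4 remove [hwcz,fwjk,akhi] add [ferr] -> 9 lines: tzvd dwqmc xorfn omf ferr ukzl pch ebywx ush
Hunk 3: at line 1 remove [xorfn,omf] add [xyg] -> 8 lines: tzvd dwqmc xyg ferr ukzl pch ebywx ush
Hunk 4: at line 1 remove [xyg,ferr,ukzl] add [bijj,dxa] -> 7 lines: tzvd dwqmc bijj dxa pch ebywx ush
Hunk 5: at line 1 remove [dwqmc] add [jem,yasp] -> 8 lines: tzvd jem yasp bijj dxa pch ebywx ush
Hunk 6: at line 1 remove [yasp] add [cefwh] -> 8 lines: tzvd jem cefwh bijj dxa pch ebywx ush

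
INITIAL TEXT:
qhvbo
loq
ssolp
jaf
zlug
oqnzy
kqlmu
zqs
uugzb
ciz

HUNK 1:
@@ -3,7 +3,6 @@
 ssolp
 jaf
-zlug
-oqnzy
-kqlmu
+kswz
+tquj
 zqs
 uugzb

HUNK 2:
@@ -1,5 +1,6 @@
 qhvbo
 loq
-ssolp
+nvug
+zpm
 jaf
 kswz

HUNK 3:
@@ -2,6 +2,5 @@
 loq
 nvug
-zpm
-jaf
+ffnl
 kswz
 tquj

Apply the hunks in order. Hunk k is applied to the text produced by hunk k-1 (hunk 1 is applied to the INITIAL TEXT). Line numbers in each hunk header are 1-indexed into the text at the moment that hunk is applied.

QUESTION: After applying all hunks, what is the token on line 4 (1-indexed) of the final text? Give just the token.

Hunk 1: at line 3 remove [zlug,oqnzy,kqlmu] add [kswz,tquj] -> 9 lines: qhvbo loq ssolp jaf kswz tquj zqs uugzb ciz
Hunk 2: at line 1 remove [ssolp] add [nvug,zpm] -> 10 lines: qhvbo loq nvug zpm jaf kswz tquj zqs uugzb ciz
Hunk 3: at line 2 remove [zpm,jaf] add [ffnl] -> 9 lines: qhvbo loq nvug ffnl kswz tquj zqs uugzb ciz
Final line 4: ffnl

Answer: ffnl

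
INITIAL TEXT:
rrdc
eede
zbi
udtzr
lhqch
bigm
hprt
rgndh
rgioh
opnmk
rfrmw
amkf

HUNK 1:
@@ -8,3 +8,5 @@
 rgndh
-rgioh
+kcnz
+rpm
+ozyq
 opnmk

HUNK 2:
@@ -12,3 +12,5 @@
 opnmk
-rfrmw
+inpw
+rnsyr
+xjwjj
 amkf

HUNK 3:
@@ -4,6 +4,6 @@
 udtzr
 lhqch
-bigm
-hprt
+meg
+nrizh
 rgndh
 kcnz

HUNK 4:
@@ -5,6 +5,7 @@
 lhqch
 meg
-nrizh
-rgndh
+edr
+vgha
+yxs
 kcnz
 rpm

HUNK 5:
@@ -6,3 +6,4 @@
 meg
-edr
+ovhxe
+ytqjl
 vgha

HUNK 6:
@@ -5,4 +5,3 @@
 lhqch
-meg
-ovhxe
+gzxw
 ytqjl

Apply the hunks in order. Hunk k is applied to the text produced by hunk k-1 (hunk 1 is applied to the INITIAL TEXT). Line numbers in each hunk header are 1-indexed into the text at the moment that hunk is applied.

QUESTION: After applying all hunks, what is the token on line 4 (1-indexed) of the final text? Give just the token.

Hunk 1: at line 8 remove [rgioh] add [kcnz,rpm,ozyq] -> 14 lines: rrdc eede zbi udtzr lhqch bigm hprt rgndh kcnz rpm ozyq opnmk rfrmw amkf
Hunk 2: at line 12 remove [rfrmw] add [inpw,rnsyr,xjwjj] -> 16 lines: rrdc eede zbi udtzr lhqch bigm hprt rgndh kcnz rpm ozyq opnmk inpw rnsyr xjwjj amkf
Hunk 3: at line 4 remove [bigm,hprt] add [meg,nrizh] -> 16 lines: rrdc eede zbi udtzr lhqch meg nrizh rgndh kcnz rpm ozyq opnmk inpw rnsyr xjwjj amkf
Hunk 4: at line 5 remove [nrizh,rgndh] add [edr,vgha,yxs] -> 17 lines: rrdc eede zbi udtzr lhqch meg edr vgha yxs kcnz rpm ozyq opnmk inpw rnsyr xjwjj amkf
Hunk 5: at line 6 remove [edr] add [ovhxe,ytqjl] -> 18 lines: rrdc eede zbi udtzr lhqch meg ovhxe ytqjl vgha yxs kcnz rpm ozyq opnmk inpw rnsyr xjwjj amkf
Hunk 6: at line 5 remove [meg,ovhxe] add [gzxw] -> 17 lines: rrdc eede zbi udtzr lhqch gzxw ytqjl vgha yxs kcnz rpm ozyq opnmk inpw rnsyr xjwjj amkf
Final line 4: udtzr

Answer: udtzr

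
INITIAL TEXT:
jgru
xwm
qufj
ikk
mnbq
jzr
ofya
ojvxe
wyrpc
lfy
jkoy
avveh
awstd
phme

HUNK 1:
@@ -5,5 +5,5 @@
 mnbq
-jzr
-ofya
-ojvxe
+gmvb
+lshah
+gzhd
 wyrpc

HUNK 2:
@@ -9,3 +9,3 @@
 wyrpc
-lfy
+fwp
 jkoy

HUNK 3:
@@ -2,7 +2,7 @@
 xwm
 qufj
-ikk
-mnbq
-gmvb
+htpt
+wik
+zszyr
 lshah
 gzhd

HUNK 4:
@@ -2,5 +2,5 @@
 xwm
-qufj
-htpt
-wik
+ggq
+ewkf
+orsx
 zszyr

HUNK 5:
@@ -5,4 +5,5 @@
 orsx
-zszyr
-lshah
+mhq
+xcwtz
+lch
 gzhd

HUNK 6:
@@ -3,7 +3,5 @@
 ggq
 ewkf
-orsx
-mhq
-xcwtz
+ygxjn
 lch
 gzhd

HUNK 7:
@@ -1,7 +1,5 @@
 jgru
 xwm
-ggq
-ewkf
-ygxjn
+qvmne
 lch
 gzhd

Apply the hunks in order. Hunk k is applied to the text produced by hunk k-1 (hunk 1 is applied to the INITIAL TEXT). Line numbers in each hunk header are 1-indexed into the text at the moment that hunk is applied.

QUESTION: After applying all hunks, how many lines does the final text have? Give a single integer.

Hunk 1: at line 5 remove [jzr,ofya,ojvxe] add [gmvb,lshah,gzhd] -> 14 lines: jgru xwm qufj ikk mnbq gmvb lshah gzhd wyrpc lfy jkoy avveh awstd phme
Hunk 2: at line 9 remove [lfy] add [fwp] -> 14 lines: jgru xwm qufj ikk mnbq gmvb lshah gzhd wyrpc fwp jkoy avveh awstd phme
Hunk 3: at line 2 remove [ikk,mnbq,gmvb] add [htpt,wik,zszyr] -> 14 lines: jgru xwm qufj htpt wik zszyr lshah gzhd wyrpc fwp jkoy avveh awstd phme
Hunk 4: at line 2 remove [qufj,htpt,wik] add [ggq,ewkf,orsx] -> 14 lines: jgru xwm ggq ewkf orsx zszyr lshah gzhd wyrpc fwp jkoy avveh awstd phme
Hunk 5: at line 5 remove [zszyr,lshah] add [mhq,xcwtz,lch] -> 15 lines: jgru xwm ggq ewkf orsx mhq xcwtz lch gzhd wyrpc fwp jkoy avveh awstd phme
Hunk 6: at line 3 remove [orsx,mhq,xcwtz] add [ygxjn] -> 13 lines: jgru xwm ggq ewkf ygxjn lch gzhd wyrpc fwp jkoy avveh awstd phme
Hunk 7: at line 1 remove [ggq,ewkf,ygxjn] add [qvmne] -> 11 lines: jgru xwm qvmne lch gzhd wyrpc fwp jkoy avveh awstd phme
Final line count: 11

Answer: 11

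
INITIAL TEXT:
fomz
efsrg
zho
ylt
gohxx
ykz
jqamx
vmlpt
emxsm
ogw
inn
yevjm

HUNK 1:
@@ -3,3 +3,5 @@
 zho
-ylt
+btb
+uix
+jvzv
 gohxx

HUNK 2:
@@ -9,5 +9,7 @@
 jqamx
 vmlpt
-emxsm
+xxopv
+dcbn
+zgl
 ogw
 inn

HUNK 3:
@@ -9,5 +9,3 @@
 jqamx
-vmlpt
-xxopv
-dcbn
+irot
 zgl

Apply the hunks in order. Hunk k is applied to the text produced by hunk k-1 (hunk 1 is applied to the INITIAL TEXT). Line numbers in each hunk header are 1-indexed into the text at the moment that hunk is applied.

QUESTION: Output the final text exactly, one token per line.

Answer: fomz
efsrg
zho
btb
uix
jvzv
gohxx
ykz
jqamx
irot
zgl
ogw
inn
yevjm

Derivation:
Hunk 1: at line 3 remove [ylt] add [btb,uix,jvzv] -> 14 lines: fomz efsrg zho btb uix jvzv gohxx ykz jqamx vmlpt emxsm ogw inn yevjm
Hunk 2: at line 9 remove [emxsm] add [xxopv,dcbn,zgl] -> 16 lines: fomz efsrg zho btb uix jvzv gohxx ykz jqamx vmlpt xxopv dcbn zgl ogw inn yevjm
Hunk 3: at line 9 remove [vmlpt,xxopv,dcbn] add [irot] -> 14 lines: fomz efsrg zho btb uix jvzv gohxx ykz jqamx irot zgl ogw inn yevjm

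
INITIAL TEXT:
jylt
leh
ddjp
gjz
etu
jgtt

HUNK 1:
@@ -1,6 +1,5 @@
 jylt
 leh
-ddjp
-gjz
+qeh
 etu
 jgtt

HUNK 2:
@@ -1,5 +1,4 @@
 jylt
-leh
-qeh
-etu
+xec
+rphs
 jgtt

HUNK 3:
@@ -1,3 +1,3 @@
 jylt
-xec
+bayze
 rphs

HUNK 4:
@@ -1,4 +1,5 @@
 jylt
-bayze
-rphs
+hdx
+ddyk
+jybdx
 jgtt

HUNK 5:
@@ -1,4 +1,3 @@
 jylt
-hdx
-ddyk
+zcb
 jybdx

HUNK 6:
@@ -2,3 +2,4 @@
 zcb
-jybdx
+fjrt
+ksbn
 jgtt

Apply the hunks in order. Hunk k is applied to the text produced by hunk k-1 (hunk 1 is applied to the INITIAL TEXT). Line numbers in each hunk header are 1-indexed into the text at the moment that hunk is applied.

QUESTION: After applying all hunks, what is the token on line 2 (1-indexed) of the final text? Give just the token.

Answer: zcb

Derivation:
Hunk 1: at line 1 remove [ddjp,gjz] add [qeh] -> 5 lines: jylt leh qeh etu jgtt
Hunk 2: at line 1 remove [leh,qeh,etu] add [xec,rphs] -> 4 lines: jylt xec rphs jgtt
Hunk 3: at line 1 remove [xec] add [bayze] -> 4 lines: jylt bayze rphs jgtt
Hunk 4: at line 1 remove [bayze,rphs] add [hdx,ddyk,jybdx] -> 5 lines: jylt hdx ddyk jybdx jgtt
Hunk 5: at line 1 remove [hdx,ddyk] add [zcb] -> 4 lines: jylt zcb jybdx jgtt
Hunk 6: at line 2 remove [jybdx] add [fjrt,ksbn] -> 5 lines: jylt zcb fjrt ksbn jgtt
Final line 2: zcb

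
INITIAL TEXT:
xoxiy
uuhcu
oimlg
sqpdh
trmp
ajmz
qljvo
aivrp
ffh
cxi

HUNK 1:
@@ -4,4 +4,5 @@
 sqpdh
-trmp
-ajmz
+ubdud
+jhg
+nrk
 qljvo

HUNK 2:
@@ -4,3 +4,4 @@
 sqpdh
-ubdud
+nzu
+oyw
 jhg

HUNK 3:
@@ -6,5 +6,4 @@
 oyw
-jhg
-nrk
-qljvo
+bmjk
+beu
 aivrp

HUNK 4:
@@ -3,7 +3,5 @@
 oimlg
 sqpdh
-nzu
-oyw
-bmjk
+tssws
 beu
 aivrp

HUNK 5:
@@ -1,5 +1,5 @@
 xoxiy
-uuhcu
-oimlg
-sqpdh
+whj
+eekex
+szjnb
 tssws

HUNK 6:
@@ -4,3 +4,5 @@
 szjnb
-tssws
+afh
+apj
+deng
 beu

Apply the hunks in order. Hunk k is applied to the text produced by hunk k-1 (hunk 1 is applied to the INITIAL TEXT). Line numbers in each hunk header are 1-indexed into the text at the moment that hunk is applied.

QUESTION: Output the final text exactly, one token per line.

Answer: xoxiy
whj
eekex
szjnb
afh
apj
deng
beu
aivrp
ffh
cxi

Derivation:
Hunk 1: at line 4 remove [trmp,ajmz] add [ubdud,jhg,nrk] -> 11 lines: xoxiy uuhcu oimlg sqpdh ubdud jhg nrk qljvo aivrp ffh cxi
Hunk 2: at line 4 remove [ubdud] add [nzu,oyw] -> 12 lines: xoxiy uuhcu oimlg sqpdh nzu oyw jhg nrk qljvo aivrp ffh cxi
Hunk 3: at line 6 remove [jhg,nrk,qljvo] add [bmjk,beu] -> 11 lines: xoxiy uuhcu oimlg sqpdh nzu oyw bmjk beu aivrp ffh cxi
Hunk 4: at line 3 remove [nzu,oyw,bmjk] add [tssws] -> 9 lines: xoxiy uuhcu oimlg sqpdh tssws beu aivrp ffh cxi
Hunk 5: at line 1 remove [uuhcu,oimlg,sqpdh] add [whj,eekex,szjnb] -> 9 lines: xoxiy whj eekex szjnb tssws beu aivrp ffh cxi
Hunk 6: at line 4 remove [tssws] add [afh,apj,deng] -> 11 lines: xoxiy whj eekex szjnb afh apj deng beu aivrp ffh cxi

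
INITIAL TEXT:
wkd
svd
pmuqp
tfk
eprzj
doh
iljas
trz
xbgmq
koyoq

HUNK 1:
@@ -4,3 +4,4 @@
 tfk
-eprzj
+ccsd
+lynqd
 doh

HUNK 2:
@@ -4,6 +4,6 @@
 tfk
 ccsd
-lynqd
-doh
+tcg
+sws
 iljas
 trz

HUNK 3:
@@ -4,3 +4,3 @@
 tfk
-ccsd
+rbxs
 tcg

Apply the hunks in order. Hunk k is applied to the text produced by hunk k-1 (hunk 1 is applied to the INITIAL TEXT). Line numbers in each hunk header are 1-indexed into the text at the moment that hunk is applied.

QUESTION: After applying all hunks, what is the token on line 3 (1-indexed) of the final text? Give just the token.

Answer: pmuqp

Derivation:
Hunk 1: at line 4 remove [eprzj] add [ccsd,lynqd] -> 11 lines: wkd svd pmuqp tfk ccsd lynqd doh iljas trz xbgmq koyoq
Hunk 2: at line 4 remove [lynqd,doh] add [tcg,sws] -> 11 lines: wkd svd pmuqp tfk ccsd tcg sws iljas trz xbgmq koyoq
Hunk 3: at line 4 remove [ccsd] add [rbxs] -> 11 lines: wkd svd pmuqp tfk rbxs tcg sws iljas trz xbgmq koyoq
Final line 3: pmuqp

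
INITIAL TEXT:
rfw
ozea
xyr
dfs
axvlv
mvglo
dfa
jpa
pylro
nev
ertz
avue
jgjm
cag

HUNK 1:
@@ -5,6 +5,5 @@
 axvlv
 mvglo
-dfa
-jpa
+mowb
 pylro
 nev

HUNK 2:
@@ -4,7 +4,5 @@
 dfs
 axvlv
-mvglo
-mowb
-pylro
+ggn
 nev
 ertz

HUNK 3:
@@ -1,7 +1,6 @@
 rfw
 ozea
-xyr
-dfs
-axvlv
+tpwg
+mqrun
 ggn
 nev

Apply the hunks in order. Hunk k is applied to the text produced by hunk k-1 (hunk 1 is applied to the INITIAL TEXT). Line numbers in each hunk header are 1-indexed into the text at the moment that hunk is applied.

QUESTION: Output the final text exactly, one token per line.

Hunk 1: at line 5 remove [dfa,jpa] add [mowb] -> 13 lines: rfw ozea xyr dfs axvlv mvglo mowb pylro nev ertz avue jgjm cag
Hunk 2: at line 4 remove [mvglo,mowb,pylro] add [ggn] -> 11 lines: rfw ozea xyr dfs axvlv ggn nev ertz avue jgjm cag
Hunk 3: at line 1 remove [xyr,dfs,axvlv] add [tpwg,mqrun] -> 10 lines: rfw ozea tpwg mqrun ggn nev ertz avue jgjm cag

Answer: rfw
ozea
tpwg
mqrun
ggn
nev
ertz
avue
jgjm
cag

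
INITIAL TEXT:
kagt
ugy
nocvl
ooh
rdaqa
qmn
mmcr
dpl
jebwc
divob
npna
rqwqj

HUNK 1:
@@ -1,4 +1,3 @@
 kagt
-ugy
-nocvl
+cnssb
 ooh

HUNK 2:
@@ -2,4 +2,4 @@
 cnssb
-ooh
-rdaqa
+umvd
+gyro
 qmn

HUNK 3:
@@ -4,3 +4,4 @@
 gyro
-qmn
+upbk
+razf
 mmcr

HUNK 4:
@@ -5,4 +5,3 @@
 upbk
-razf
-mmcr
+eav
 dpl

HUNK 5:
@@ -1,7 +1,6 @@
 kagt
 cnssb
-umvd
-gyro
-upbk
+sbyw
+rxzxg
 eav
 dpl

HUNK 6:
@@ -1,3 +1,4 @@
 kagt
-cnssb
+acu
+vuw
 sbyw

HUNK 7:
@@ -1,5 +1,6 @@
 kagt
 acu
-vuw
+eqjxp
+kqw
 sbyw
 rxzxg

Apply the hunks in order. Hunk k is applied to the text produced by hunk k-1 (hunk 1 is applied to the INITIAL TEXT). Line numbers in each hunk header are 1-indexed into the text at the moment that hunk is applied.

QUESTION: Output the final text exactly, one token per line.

Answer: kagt
acu
eqjxp
kqw
sbyw
rxzxg
eav
dpl
jebwc
divob
npna
rqwqj

Derivation:
Hunk 1: at line 1 remove [ugy,nocvl] add [cnssb] -> 11 lines: kagt cnssb ooh rdaqa qmn mmcr dpl jebwc divob npna rqwqj
Hunk 2: at line 2 remove [ooh,rdaqa] add [umvd,gyro] -> 11 lines: kagt cnssb umvd gyro qmn mmcr dpl jebwc divob npna rqwqj
Hunk 3: at line 4 remove [qmn] add [upbk,razf] -> 12 lines: kagt cnssb umvd gyro upbk razf mmcr dpl jebwc divob npna rqwqj
Hunk 4: at line 5 remove [razf,mmcr] add [eav] -> 11 lines: kagt cnssb umvd gyro upbk eav dpl jebwc divob npna rqwqj
Hunk 5: at line 1 remove [umvd,gyro,upbk] add [sbyw,rxzxg] -> 10 lines: kagt cnssb sbyw rxzxg eav dpl jebwc divob npna rqwqj
Hunk 6: at line 1 remove [cnssb] add [acu,vuw] -> 11 lines: kagt acu vuw sbyw rxzxg eav dpl jebwc divob npna rqwqj
Hunk 7: at line 1 remove [vuw] add [eqjxp,kqw] -> 12 lines: kagt acu eqjxp kqw sbyw rxzxg eav dpl jebwc divob npna rqwqj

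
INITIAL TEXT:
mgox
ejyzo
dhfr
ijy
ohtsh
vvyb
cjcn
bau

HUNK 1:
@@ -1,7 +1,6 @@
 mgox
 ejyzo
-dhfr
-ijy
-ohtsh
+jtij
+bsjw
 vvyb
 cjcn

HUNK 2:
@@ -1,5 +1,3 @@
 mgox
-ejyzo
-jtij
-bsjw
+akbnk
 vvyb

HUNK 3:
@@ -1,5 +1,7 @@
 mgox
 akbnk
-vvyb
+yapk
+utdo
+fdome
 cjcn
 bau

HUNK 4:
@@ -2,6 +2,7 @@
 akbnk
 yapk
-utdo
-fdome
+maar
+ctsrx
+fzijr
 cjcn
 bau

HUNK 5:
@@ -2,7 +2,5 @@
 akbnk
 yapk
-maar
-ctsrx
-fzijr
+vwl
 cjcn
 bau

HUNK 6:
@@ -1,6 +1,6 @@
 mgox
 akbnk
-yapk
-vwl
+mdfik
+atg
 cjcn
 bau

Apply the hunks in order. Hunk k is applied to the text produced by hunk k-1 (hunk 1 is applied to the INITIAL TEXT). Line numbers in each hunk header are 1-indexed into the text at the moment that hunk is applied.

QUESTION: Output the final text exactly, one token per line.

Answer: mgox
akbnk
mdfik
atg
cjcn
bau

Derivation:
Hunk 1: at line 1 remove [dhfr,ijy,ohtsh] add [jtij,bsjw] -> 7 lines: mgox ejyzo jtij bsjw vvyb cjcn bau
Hunk 2: at line 1 remove [ejyzo,jtij,bsjw] add [akbnk] -> 5 lines: mgox akbnk vvyb cjcn bau
Hunk 3: at line 1 remove [vvyb] add [yapk,utdo,fdome] -> 7 lines: mgox akbnk yapk utdo fdome cjcn bau
Hunk 4: at line 2 remove [utdo,fdome] add [maar,ctsrx,fzijr] -> 8 lines: mgox akbnk yapk maar ctsrx fzijr cjcn bau
Hunk 5: at line 2 remove [maar,ctsrx,fzijr] add [vwl] -> 6 lines: mgox akbnk yapk vwl cjcn bau
Hunk 6: at line 1 remove [yapk,vwl] add [mdfik,atg] -> 6 lines: mgox akbnk mdfik atg cjcn bau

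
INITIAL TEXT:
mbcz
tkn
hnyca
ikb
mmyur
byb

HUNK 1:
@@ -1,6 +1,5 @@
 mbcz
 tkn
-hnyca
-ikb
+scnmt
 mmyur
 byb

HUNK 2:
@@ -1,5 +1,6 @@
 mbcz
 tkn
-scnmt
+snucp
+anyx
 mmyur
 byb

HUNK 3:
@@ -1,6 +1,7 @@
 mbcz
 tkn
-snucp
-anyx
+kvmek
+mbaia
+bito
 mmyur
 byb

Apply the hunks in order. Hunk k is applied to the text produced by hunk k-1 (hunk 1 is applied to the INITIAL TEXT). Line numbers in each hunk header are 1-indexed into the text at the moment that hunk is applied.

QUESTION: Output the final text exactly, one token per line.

Hunk 1: at line 1 remove [hnyca,ikb] add [scnmt] -> 5 lines: mbcz tkn scnmt mmyur byb
Hunk 2: at line 1 remove [scnmt] add [snucp,anyx] -> 6 lines: mbcz tkn snucp anyx mmyur byb
Hunk 3: at line 1 remove [snucp,anyx] add [kvmek,mbaia,bito] -> 7 lines: mbcz tkn kvmek mbaia bito mmyur byb

Answer: mbcz
tkn
kvmek
mbaia
bito
mmyur
byb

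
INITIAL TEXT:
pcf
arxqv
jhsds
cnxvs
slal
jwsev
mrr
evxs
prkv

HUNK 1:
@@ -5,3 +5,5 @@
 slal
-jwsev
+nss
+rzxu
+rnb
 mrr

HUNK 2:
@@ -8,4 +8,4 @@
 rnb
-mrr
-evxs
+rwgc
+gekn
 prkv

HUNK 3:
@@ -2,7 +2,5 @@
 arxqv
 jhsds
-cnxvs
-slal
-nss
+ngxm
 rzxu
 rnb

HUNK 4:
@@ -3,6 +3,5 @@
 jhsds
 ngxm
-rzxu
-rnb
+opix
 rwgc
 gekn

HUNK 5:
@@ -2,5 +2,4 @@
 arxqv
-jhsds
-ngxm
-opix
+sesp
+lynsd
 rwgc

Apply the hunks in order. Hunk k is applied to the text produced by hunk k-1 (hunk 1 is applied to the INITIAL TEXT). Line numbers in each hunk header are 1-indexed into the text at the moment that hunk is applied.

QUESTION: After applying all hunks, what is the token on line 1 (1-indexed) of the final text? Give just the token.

Answer: pcf

Derivation:
Hunk 1: at line 5 remove [jwsev] add [nss,rzxu,rnb] -> 11 lines: pcf arxqv jhsds cnxvs slal nss rzxu rnb mrr evxs prkv
Hunk 2: at line 8 remove [mrr,evxs] add [rwgc,gekn] -> 11 lines: pcf arxqv jhsds cnxvs slal nss rzxu rnb rwgc gekn prkv
Hunk 3: at line 2 remove [cnxvs,slal,nss] add [ngxm] -> 9 lines: pcf arxqv jhsds ngxm rzxu rnb rwgc gekn prkv
Hunk 4: at line 3 remove [rzxu,rnb] add [opix] -> 8 lines: pcf arxqv jhsds ngxm opix rwgc gekn prkv
Hunk 5: at line 2 remove [jhsds,ngxm,opix] add [sesp,lynsd] -> 7 lines: pcf arxqv sesp lynsd rwgc gekn prkv
Final line 1: pcf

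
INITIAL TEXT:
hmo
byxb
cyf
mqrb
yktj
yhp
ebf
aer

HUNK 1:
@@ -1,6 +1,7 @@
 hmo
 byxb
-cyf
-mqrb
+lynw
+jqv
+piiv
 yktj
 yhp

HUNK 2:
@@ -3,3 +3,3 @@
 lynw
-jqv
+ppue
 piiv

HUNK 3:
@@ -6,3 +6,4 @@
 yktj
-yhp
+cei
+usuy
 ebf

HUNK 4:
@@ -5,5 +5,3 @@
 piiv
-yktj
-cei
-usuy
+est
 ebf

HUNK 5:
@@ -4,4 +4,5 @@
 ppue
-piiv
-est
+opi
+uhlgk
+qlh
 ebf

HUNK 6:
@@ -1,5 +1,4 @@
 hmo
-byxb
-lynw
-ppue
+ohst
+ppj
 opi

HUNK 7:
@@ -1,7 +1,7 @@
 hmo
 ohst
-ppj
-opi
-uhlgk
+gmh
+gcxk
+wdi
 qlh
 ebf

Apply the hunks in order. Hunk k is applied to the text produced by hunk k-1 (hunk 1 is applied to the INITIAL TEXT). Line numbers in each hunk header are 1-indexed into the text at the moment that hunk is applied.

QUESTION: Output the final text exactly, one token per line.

Answer: hmo
ohst
gmh
gcxk
wdi
qlh
ebf
aer

Derivation:
Hunk 1: at line 1 remove [cyf,mqrb] add [lynw,jqv,piiv] -> 9 lines: hmo byxb lynw jqv piiv yktj yhp ebf aer
Hunk 2: at line 3 remove [jqv] add [ppue] -> 9 lines: hmo byxb lynw ppue piiv yktj yhp ebf aer
Hunk 3: at line 6 remove [yhp] add [cei,usuy] -> 10 lines: hmo byxb lynw ppue piiv yktj cei usuy ebf aer
Hunk 4: at line 5 remove [yktj,cei,usuy] add [est] -> 8 lines: hmo byxb lynw ppue piiv est ebf aer
Hunk 5: at line 4 remove [piiv,est] add [opi,uhlgk,qlh] -> 9 lines: hmo byxb lynw ppue opi uhlgk qlh ebf aer
Hunk 6: at line 1 remove [byxb,lynw,ppue] add [ohst,ppj] -> 8 lines: hmo ohst ppj opi uhlgk qlh ebf aer
Hunk 7: at line 1 remove [ppj,opi,uhlgk] add [gmh,gcxk,wdi] -> 8 lines: hmo ohst gmh gcxk wdi qlh ebf aer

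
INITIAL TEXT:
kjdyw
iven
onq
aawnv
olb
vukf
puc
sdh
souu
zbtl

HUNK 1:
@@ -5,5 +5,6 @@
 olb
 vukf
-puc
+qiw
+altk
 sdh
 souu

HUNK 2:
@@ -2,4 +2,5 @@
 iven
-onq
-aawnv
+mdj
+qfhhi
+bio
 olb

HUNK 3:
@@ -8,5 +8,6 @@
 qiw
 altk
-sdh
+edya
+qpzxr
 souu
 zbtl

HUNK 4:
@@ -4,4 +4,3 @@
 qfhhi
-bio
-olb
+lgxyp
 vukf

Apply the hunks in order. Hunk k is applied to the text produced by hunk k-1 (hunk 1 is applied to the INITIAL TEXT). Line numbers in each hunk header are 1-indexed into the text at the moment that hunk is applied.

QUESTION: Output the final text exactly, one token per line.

Hunk 1: at line 5 remove [puc] add [qiw,altk] -> 11 lines: kjdyw iven onq aawnv olb vukf qiw altk sdh souu zbtl
Hunk 2: at line 2 remove [onq,aawnv] add [mdj,qfhhi,bio] -> 12 lines: kjdyw iven mdj qfhhi bio olb vukf qiw altk sdh souu zbtl
Hunk 3: at line 8 remove [sdh] add [edya,qpzxr] -> 13 lines: kjdyw iven mdj qfhhi bio olb vukf qiw altk edya qpzxr souu zbtl
Hunk 4: at line 4 remove [bio,olb] add [lgxyp] -> 12 lines: kjdyw iven mdj qfhhi lgxyp vukf qiw altk edya qpzxr souu zbtl

Answer: kjdyw
iven
mdj
qfhhi
lgxyp
vukf
qiw
altk
edya
qpzxr
souu
zbtl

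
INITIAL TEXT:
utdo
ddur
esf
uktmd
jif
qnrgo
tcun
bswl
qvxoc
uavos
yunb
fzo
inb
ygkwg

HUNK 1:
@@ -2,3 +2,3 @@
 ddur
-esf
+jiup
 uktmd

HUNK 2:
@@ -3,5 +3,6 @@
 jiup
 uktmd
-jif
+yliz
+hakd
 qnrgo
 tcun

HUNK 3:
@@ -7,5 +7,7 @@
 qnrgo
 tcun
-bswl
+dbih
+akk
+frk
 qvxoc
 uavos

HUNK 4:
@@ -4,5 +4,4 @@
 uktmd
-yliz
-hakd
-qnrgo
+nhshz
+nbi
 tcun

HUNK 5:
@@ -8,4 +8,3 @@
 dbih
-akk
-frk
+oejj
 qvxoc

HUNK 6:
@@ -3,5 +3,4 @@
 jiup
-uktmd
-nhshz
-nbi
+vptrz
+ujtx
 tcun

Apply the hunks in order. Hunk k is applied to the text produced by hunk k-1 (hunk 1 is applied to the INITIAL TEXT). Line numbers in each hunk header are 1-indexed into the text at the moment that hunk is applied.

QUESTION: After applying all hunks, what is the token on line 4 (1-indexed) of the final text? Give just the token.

Hunk 1: at line 2 remove [esf] add [jiup] -> 14 lines: utdo ddur jiup uktmd jif qnrgo tcun bswl qvxoc uavos yunb fzo inb ygkwg
Hunk 2: at line 3 remove [jif] add [yliz,hakd] -> 15 lines: utdo ddur jiup uktmd yliz hakd qnrgo tcun bswl qvxoc uavos yunb fzo inb ygkwg
Hunk 3: at line 7 remove [bswl] add [dbih,akk,frk] -> 17 lines: utdo ddur jiup uktmd yliz hakd qnrgo tcun dbih akk frk qvxoc uavos yunb fzo inb ygkwg
Hunk 4: at line 4 remove [yliz,hakd,qnrgo] add [nhshz,nbi] -> 16 lines: utdo ddur jiup uktmd nhshz nbi tcun dbih akk frk qvxoc uavos yunb fzo inb ygkwg
Hunk 5: at line 8 remove [akk,frk] add [oejj] -> 15 lines: utdo ddur jiup uktmd nhshz nbi tcun dbih oejj qvxoc uavos yunb fzo inb ygkwg
Hunk 6: at line 3 remove [uktmd,nhshz,nbi] add [vptrz,ujtx] -> 14 lines: utdo ddur jiup vptrz ujtx tcun dbih oejj qvxoc uavos yunb fzo inb ygkwg
Final line 4: vptrz

Answer: vptrz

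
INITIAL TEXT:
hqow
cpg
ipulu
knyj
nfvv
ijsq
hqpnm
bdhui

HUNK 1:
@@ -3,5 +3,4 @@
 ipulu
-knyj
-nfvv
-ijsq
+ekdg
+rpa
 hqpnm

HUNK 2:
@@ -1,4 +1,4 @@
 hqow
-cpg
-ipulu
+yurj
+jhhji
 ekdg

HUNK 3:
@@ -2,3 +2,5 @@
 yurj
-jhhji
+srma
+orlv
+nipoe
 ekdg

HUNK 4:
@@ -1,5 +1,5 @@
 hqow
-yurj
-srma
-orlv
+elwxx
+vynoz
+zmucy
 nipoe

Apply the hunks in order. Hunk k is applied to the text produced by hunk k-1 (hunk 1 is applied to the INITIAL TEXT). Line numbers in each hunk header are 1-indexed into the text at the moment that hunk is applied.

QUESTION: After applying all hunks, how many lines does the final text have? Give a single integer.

Hunk 1: at line 3 remove [knyj,nfvv,ijsq] add [ekdg,rpa] -> 7 lines: hqow cpg ipulu ekdg rpa hqpnm bdhui
Hunk 2: at line 1 remove [cpg,ipulu] add [yurj,jhhji] -> 7 lines: hqow yurj jhhji ekdg rpa hqpnm bdhui
Hunk 3: at line 2 remove [jhhji] add [srma,orlv,nipoe] -> 9 lines: hqow yurj srma orlv nipoe ekdg rpa hqpnm bdhui
Hunk 4: at line 1 remove [yurj,srma,orlv] add [elwxx,vynoz,zmucy] -> 9 lines: hqow elwxx vynoz zmucy nipoe ekdg rpa hqpnm bdhui
Final line count: 9

Answer: 9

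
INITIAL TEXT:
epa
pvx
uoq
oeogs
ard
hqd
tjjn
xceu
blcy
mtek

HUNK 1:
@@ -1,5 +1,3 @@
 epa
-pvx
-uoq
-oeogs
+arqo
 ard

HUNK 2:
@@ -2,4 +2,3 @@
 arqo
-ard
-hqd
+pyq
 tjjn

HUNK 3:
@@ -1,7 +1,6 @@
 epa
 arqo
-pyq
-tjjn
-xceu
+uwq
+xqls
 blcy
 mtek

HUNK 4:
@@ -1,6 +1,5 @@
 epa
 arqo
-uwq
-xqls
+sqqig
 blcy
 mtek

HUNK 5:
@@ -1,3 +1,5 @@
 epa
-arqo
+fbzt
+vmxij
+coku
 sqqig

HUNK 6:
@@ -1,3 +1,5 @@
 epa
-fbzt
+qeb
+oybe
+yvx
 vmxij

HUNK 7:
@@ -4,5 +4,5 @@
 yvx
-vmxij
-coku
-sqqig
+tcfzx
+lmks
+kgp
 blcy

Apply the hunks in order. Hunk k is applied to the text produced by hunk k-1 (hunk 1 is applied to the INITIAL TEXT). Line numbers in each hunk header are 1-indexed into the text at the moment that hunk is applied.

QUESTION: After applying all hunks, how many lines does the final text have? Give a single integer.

Answer: 9

Derivation:
Hunk 1: at line 1 remove [pvx,uoq,oeogs] add [arqo] -> 8 lines: epa arqo ard hqd tjjn xceu blcy mtek
Hunk 2: at line 2 remove [ard,hqd] add [pyq] -> 7 lines: epa arqo pyq tjjn xceu blcy mtek
Hunk 3: at line 1 remove [pyq,tjjn,xceu] add [uwq,xqls] -> 6 lines: epa arqo uwq xqls blcy mtek
Hunk 4: at line 1 remove [uwq,xqls] add [sqqig] -> 5 lines: epa arqo sqqig blcy mtek
Hunk 5: at line 1 remove [arqo] add [fbzt,vmxij,coku] -> 7 lines: epa fbzt vmxij coku sqqig blcy mtek
Hunk 6: at line 1 remove [fbzt] add [qeb,oybe,yvx] -> 9 lines: epa qeb oybe yvx vmxij coku sqqig blcy mtek
Hunk 7: at line 4 remove [vmxij,coku,sqqig] add [tcfzx,lmks,kgp] -> 9 lines: epa qeb oybe yvx tcfzx lmks kgp blcy mtek
Final line count: 9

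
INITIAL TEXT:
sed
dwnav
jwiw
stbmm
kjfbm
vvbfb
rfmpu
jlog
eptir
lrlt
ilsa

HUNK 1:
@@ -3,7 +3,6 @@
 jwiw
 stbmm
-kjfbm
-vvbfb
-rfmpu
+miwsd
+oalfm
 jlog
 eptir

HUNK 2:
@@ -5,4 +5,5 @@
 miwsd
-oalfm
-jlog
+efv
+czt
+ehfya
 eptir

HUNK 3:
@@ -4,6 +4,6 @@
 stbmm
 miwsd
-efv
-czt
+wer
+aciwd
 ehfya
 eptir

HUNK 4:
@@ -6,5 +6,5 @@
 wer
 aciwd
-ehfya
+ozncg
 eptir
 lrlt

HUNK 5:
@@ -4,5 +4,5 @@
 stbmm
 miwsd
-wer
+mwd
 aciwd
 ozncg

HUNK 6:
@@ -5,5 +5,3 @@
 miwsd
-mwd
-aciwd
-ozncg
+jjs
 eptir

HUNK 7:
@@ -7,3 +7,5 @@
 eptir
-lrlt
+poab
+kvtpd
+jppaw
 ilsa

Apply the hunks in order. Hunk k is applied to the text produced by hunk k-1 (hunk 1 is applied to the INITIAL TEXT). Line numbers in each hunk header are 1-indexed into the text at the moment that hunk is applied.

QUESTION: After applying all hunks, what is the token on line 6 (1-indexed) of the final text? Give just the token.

Answer: jjs

Derivation:
Hunk 1: at line 3 remove [kjfbm,vvbfb,rfmpu] add [miwsd,oalfm] -> 10 lines: sed dwnav jwiw stbmm miwsd oalfm jlog eptir lrlt ilsa
Hunk 2: at line 5 remove [oalfm,jlog] add [efv,czt,ehfya] -> 11 lines: sed dwnav jwiw stbmm miwsd efv czt ehfya eptir lrlt ilsa
Hunk 3: at line 4 remove [efv,czt] add [wer,aciwd] -> 11 lines: sed dwnav jwiw stbmm miwsd wer aciwd ehfya eptir lrlt ilsa
Hunk 4: at line 6 remove [ehfya] add [ozncg] -> 11 lines: sed dwnav jwiw stbmm miwsd wer aciwd ozncg eptir lrlt ilsa
Hunk 5: at line 4 remove [wer] add [mwd] -> 11 lines: sed dwnav jwiw stbmm miwsd mwd aciwd ozncg eptir lrlt ilsa
Hunk 6: at line 5 remove [mwd,aciwd,ozncg] add [jjs] -> 9 lines: sed dwnav jwiw stbmm miwsd jjs eptir lrlt ilsa
Hunk 7: at line 7 remove [lrlt] add [poab,kvtpd,jppaw] -> 11 lines: sed dwnav jwiw stbmm miwsd jjs eptir poab kvtpd jppaw ilsa
Final line 6: jjs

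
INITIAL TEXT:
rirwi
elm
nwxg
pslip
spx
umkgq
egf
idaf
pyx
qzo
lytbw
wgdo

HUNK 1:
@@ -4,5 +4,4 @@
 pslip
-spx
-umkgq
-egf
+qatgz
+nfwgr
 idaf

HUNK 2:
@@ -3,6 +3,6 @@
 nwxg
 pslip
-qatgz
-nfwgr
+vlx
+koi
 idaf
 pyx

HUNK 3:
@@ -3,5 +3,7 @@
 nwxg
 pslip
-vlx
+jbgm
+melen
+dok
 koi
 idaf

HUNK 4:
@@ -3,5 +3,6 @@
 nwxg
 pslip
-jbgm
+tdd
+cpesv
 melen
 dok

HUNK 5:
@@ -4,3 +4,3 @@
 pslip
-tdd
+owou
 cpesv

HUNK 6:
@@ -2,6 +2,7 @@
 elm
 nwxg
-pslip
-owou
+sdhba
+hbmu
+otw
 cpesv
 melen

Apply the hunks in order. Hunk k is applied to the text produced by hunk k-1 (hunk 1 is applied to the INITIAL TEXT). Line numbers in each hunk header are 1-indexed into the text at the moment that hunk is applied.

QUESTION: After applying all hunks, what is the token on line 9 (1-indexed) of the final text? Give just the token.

Hunk 1: at line 4 remove [spx,umkgq,egf] add [qatgz,nfwgr] -> 11 lines: rirwi elm nwxg pslip qatgz nfwgr idaf pyx qzo lytbw wgdo
Hunk 2: at line 3 remove [qatgz,nfwgr] add [vlx,koi] -> 11 lines: rirwi elm nwxg pslip vlx koi idaf pyx qzo lytbw wgdo
Hunk 3: at line 3 remove [vlx] add [jbgm,melen,dok] -> 13 lines: rirwi elm nwxg pslip jbgm melen dok koi idaf pyx qzo lytbw wgdo
Hunk 4: at line 3 remove [jbgm] add [tdd,cpesv] -> 14 lines: rirwi elm nwxg pslip tdd cpesv melen dok koi idaf pyx qzo lytbw wgdo
Hunk 5: at line 4 remove [tdd] add [owou] -> 14 lines: rirwi elm nwxg pslip owou cpesv melen dok koi idaf pyx qzo lytbw wgdo
Hunk 6: at line 2 remove [pslip,owou] add [sdhba,hbmu,otw] -> 15 lines: rirwi elm nwxg sdhba hbmu otw cpesv melen dok koi idaf pyx qzo lytbw wgdo
Final line 9: dok

Answer: dok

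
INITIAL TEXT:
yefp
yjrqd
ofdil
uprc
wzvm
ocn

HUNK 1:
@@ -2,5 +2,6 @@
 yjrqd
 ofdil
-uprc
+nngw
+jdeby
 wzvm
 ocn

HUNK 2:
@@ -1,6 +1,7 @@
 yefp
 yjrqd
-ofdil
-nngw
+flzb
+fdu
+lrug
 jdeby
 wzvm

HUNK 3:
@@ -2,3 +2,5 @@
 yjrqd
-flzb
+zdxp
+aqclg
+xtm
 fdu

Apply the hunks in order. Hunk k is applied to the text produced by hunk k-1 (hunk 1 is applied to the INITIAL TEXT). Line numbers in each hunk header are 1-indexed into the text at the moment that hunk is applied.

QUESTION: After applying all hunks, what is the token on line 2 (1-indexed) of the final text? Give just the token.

Answer: yjrqd

Derivation:
Hunk 1: at line 2 remove [uprc] add [nngw,jdeby] -> 7 lines: yefp yjrqd ofdil nngw jdeby wzvm ocn
Hunk 2: at line 1 remove [ofdil,nngw] add [flzb,fdu,lrug] -> 8 lines: yefp yjrqd flzb fdu lrug jdeby wzvm ocn
Hunk 3: at line 2 remove [flzb] add [zdxp,aqclg,xtm] -> 10 lines: yefp yjrqd zdxp aqclg xtm fdu lrug jdeby wzvm ocn
Final line 2: yjrqd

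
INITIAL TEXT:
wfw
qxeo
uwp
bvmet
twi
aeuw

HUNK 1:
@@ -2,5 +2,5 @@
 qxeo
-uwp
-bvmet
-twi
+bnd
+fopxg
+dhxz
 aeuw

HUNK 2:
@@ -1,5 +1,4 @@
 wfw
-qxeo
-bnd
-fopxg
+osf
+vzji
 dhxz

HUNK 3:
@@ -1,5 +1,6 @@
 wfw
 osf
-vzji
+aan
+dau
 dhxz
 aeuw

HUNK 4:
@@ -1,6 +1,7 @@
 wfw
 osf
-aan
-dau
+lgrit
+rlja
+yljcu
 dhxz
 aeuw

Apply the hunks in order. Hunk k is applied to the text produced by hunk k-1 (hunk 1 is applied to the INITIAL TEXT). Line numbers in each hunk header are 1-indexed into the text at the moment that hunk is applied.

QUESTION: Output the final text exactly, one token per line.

Answer: wfw
osf
lgrit
rlja
yljcu
dhxz
aeuw

Derivation:
Hunk 1: at line 2 remove [uwp,bvmet,twi] add [bnd,fopxg,dhxz] -> 6 lines: wfw qxeo bnd fopxg dhxz aeuw
Hunk 2: at line 1 remove [qxeo,bnd,fopxg] add [osf,vzji] -> 5 lines: wfw osf vzji dhxz aeuw
Hunk 3: at line 1 remove [vzji] add [aan,dau] -> 6 lines: wfw osf aan dau dhxz aeuw
Hunk 4: at line 1 remove [aan,dau] add [lgrit,rlja,yljcu] -> 7 lines: wfw osf lgrit rlja yljcu dhxz aeuw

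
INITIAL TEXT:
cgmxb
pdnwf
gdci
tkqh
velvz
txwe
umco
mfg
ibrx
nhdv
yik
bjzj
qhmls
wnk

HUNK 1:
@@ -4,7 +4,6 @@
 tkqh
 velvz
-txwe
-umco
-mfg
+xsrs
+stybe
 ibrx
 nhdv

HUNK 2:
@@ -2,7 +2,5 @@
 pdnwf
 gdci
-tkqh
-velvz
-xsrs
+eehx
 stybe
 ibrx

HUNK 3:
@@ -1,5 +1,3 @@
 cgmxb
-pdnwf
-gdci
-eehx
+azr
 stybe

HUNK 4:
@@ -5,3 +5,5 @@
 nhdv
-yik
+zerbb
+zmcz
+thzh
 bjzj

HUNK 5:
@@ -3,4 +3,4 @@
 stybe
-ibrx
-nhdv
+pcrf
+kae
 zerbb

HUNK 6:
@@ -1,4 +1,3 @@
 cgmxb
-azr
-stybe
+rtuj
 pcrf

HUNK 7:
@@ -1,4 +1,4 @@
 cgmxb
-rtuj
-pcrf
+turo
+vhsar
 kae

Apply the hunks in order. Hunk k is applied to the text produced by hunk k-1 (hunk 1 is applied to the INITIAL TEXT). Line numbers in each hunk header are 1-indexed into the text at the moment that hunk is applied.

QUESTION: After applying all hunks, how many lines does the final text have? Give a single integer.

Answer: 10

Derivation:
Hunk 1: at line 4 remove [txwe,umco,mfg] add [xsrs,stybe] -> 13 lines: cgmxb pdnwf gdci tkqh velvz xsrs stybe ibrx nhdv yik bjzj qhmls wnk
Hunk 2: at line 2 remove [tkqh,velvz,xsrs] add [eehx] -> 11 lines: cgmxb pdnwf gdci eehx stybe ibrx nhdv yik bjzj qhmls wnk
Hunk 3: at line 1 remove [pdnwf,gdci,eehx] add [azr] -> 9 lines: cgmxb azr stybe ibrx nhdv yik bjzj qhmls wnk
Hunk 4: at line 5 remove [yik] add [zerbb,zmcz,thzh] -> 11 lines: cgmxb azr stybe ibrx nhdv zerbb zmcz thzh bjzj qhmls wnk
Hunk 5: at line 3 remove [ibrx,nhdv] add [pcrf,kae] -> 11 lines: cgmxb azr stybe pcrf kae zerbb zmcz thzh bjzj qhmls wnk
Hunk 6: at line 1 remove [azr,stybe] add [rtuj] -> 10 lines: cgmxb rtuj pcrf kae zerbb zmcz thzh bjzj qhmls wnk
Hunk 7: at line 1 remove [rtuj,pcrf] add [turo,vhsar] -> 10 lines: cgmxb turo vhsar kae zerbb zmcz thzh bjzj qhmls wnk
Final line count: 10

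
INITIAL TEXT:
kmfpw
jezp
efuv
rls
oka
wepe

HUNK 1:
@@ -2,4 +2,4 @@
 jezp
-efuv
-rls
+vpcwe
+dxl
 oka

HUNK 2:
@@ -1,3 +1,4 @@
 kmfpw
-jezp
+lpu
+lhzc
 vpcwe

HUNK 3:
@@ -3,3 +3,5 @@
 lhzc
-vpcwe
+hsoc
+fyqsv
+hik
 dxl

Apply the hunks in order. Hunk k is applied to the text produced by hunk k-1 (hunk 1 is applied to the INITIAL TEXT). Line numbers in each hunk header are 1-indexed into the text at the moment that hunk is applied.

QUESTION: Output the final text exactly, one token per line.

Answer: kmfpw
lpu
lhzc
hsoc
fyqsv
hik
dxl
oka
wepe

Derivation:
Hunk 1: at line 2 remove [efuv,rls] add [vpcwe,dxl] -> 6 lines: kmfpw jezp vpcwe dxl oka wepe
Hunk 2: at line 1 remove [jezp] add [lpu,lhzc] -> 7 lines: kmfpw lpu lhzc vpcwe dxl oka wepe
Hunk 3: at line 3 remove [vpcwe] add [hsoc,fyqsv,hik] -> 9 lines: kmfpw lpu lhzc hsoc fyqsv hik dxl oka wepe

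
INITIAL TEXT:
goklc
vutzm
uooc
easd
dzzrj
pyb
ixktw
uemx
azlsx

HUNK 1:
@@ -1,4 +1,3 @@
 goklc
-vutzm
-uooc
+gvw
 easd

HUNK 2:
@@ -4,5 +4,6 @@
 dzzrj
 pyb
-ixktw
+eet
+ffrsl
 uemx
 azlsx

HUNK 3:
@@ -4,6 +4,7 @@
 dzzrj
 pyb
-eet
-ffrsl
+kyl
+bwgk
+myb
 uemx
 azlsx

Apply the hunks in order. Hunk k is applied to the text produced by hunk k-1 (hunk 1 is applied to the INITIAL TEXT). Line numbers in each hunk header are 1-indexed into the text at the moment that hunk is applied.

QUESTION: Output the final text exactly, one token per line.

Hunk 1: at line 1 remove [vutzm,uooc] add [gvw] -> 8 lines: goklc gvw easd dzzrj pyb ixktw uemx azlsx
Hunk 2: at line 4 remove [ixktw] add [eet,ffrsl] -> 9 lines: goklc gvw easd dzzrj pyb eet ffrsl uemx azlsx
Hunk 3: at line 4 remove [eet,ffrsl] add [kyl,bwgk,myb] -> 10 lines: goklc gvw easd dzzrj pyb kyl bwgk myb uemx azlsx

Answer: goklc
gvw
easd
dzzrj
pyb
kyl
bwgk
myb
uemx
azlsx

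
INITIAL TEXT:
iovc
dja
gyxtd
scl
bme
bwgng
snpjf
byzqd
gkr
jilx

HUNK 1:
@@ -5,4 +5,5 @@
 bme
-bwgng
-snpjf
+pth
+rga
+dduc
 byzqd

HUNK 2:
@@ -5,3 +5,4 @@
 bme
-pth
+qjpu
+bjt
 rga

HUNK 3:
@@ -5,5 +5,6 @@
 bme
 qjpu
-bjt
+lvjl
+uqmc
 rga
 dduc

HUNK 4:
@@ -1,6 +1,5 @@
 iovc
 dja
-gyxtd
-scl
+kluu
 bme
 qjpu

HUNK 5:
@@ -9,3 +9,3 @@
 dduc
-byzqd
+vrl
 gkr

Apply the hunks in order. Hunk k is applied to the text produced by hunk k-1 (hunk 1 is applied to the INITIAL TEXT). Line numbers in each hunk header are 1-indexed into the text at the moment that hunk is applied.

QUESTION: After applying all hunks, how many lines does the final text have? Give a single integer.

Hunk 1: at line 5 remove [bwgng,snpjf] add [pth,rga,dduc] -> 11 lines: iovc dja gyxtd scl bme pth rga dduc byzqd gkr jilx
Hunk 2: at line 5 remove [pth] add [qjpu,bjt] -> 12 lines: iovc dja gyxtd scl bme qjpu bjt rga dduc byzqd gkr jilx
Hunk 3: at line 5 remove [bjt] add [lvjl,uqmc] -> 13 lines: iovc dja gyxtd scl bme qjpu lvjl uqmc rga dduc byzqd gkr jilx
Hunk 4: at line 1 remove [gyxtd,scl] add [kluu] -> 12 lines: iovc dja kluu bme qjpu lvjl uqmc rga dduc byzqd gkr jilx
Hunk 5: at line 9 remove [byzqd] add [vrl] -> 12 lines: iovc dja kluu bme qjpu lvjl uqmc rga dduc vrl gkr jilx
Final line count: 12

Answer: 12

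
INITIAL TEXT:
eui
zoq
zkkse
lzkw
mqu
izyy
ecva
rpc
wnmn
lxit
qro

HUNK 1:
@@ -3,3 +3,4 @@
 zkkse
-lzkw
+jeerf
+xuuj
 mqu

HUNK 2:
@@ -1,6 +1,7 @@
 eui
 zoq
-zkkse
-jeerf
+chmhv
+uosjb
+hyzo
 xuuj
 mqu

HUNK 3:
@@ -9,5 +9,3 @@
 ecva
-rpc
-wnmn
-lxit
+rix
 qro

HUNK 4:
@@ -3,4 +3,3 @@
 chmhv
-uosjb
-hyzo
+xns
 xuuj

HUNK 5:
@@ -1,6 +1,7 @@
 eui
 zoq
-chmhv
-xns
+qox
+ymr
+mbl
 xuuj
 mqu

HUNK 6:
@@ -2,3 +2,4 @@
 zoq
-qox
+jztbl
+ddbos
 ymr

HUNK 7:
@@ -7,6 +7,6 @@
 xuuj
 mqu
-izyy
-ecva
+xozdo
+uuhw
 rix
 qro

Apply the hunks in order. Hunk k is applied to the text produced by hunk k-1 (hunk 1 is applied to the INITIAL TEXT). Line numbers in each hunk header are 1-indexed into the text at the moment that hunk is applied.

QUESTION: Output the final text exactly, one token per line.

Answer: eui
zoq
jztbl
ddbos
ymr
mbl
xuuj
mqu
xozdo
uuhw
rix
qro

Derivation:
Hunk 1: at line 3 remove [lzkw] add [jeerf,xuuj] -> 12 lines: eui zoq zkkse jeerf xuuj mqu izyy ecva rpc wnmn lxit qro
Hunk 2: at line 1 remove [zkkse,jeerf] add [chmhv,uosjb,hyzo] -> 13 lines: eui zoq chmhv uosjb hyzo xuuj mqu izyy ecva rpc wnmn lxit qro
Hunk 3: at line 9 remove [rpc,wnmn,lxit] add [rix] -> 11 lines: eui zoq chmhv uosjb hyzo xuuj mqu izyy ecva rix qro
Hunk 4: at line 3 remove [uosjb,hyzo] add [xns] -> 10 lines: eui zoq chmhv xns xuuj mqu izyy ecva rix qro
Hunk 5: at line 1 remove [chmhv,xns] add [qox,ymr,mbl] -> 11 lines: eui zoq qox ymr mbl xuuj mqu izyy ecva rix qro
Hunk 6: at line 2 remove [qox] add [jztbl,ddbos] -> 12 lines: eui zoq jztbl ddbos ymr mbl xuuj mqu izyy ecva rix qro
Hunk 7: at line 7 remove [izyy,ecva] add [xozdo,uuhw] -> 12 lines: eui zoq jztbl ddbos ymr mbl xuuj mqu xozdo uuhw rix qro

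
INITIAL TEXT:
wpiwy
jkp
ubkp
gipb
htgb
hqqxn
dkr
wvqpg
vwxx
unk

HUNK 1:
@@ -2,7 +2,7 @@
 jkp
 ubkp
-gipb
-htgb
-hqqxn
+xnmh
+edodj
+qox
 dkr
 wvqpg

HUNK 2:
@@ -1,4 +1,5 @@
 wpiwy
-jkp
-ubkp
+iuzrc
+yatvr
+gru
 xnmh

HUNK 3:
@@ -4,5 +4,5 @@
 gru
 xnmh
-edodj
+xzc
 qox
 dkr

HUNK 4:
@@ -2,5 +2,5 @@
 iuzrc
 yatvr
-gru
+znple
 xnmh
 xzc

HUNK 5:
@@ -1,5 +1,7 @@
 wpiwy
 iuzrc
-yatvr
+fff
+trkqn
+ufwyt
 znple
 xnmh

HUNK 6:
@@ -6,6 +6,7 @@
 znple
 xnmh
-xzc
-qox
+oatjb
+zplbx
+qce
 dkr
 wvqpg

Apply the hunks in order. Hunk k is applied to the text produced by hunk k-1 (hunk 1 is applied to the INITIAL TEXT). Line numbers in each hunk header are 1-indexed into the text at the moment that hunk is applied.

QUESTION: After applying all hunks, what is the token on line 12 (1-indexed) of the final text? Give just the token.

Hunk 1: at line 2 remove [gipb,htgb,hqqxn] add [xnmh,edodj,qox] -> 10 lines: wpiwy jkp ubkp xnmh edodj qox dkr wvqpg vwxx unk
Hunk 2: at line 1 remove [jkp,ubkp] add [iuzrc,yatvr,gru] -> 11 lines: wpiwy iuzrc yatvr gru xnmh edodj qox dkr wvqpg vwxx unk
Hunk 3: at line 4 remove [edodj] add [xzc] -> 11 lines: wpiwy iuzrc yatvr gru xnmh xzc qox dkr wvqpg vwxx unk
Hunk 4: at line 2 remove [gru] add [znple] -> 11 lines: wpiwy iuzrc yatvr znple xnmh xzc qox dkr wvqpg vwxx unk
Hunk 5: at line 1 remove [yatvr] add [fff,trkqn,ufwyt] -> 13 lines: wpiwy iuzrc fff trkqn ufwyt znple xnmh xzc qox dkr wvqpg vwxx unk
Hunk 6: at line 6 remove [xzc,qox] add [oatjb,zplbx,qce] -> 14 lines: wpiwy iuzrc fff trkqn ufwyt znple xnmh oatjb zplbx qce dkr wvqpg vwxx unk
Final line 12: wvqpg

Answer: wvqpg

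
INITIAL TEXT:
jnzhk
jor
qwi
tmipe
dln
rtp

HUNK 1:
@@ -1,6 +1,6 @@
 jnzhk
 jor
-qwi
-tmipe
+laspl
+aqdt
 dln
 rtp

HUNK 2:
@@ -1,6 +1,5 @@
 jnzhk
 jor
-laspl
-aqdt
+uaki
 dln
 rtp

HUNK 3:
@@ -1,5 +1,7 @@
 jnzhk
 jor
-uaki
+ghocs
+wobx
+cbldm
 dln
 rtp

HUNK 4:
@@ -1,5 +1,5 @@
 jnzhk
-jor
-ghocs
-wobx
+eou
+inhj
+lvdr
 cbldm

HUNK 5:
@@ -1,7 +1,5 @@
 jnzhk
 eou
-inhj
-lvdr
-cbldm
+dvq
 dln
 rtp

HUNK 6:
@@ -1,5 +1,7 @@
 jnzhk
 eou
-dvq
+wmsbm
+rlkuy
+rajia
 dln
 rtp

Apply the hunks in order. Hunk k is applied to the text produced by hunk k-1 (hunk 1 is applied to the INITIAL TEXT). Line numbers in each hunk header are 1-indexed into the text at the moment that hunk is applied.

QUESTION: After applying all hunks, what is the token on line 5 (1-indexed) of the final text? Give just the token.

Hunk 1: at line 1 remove [qwi,tmipe] add [laspl,aqdt] -> 6 lines: jnzhk jor laspl aqdt dln rtp
Hunk 2: at line 1 remove [laspl,aqdt] add [uaki] -> 5 lines: jnzhk jor uaki dln rtp
Hunk 3: at line 1 remove [uaki] add [ghocs,wobx,cbldm] -> 7 lines: jnzhk jor ghocs wobx cbldm dln rtp
Hunk 4: at line 1 remove [jor,ghocs,wobx] add [eou,inhj,lvdr] -> 7 lines: jnzhk eou inhj lvdr cbldm dln rtp
Hunk 5: at line 1 remove [inhj,lvdr,cbldm] add [dvq] -> 5 lines: jnzhk eou dvq dln rtp
Hunk 6: at line 1 remove [dvq] add [wmsbm,rlkuy,rajia] -> 7 lines: jnzhk eou wmsbm rlkuy rajia dln rtp
Final line 5: rajia

Answer: rajia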